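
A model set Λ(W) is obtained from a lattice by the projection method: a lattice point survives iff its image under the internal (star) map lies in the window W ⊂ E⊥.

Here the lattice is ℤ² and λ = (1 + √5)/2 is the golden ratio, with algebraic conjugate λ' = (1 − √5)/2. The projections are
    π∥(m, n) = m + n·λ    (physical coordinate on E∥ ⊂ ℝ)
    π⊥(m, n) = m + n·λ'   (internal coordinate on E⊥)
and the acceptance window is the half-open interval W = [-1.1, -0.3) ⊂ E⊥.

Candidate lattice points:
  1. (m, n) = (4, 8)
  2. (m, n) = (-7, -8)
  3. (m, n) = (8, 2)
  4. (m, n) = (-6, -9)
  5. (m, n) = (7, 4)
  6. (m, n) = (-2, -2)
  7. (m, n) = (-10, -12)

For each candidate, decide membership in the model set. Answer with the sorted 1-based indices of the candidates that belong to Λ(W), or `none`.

Numerically λ ≈ 1.61803 and λ' = −1/λ ≈ -0.61803.
#1 (4,8): internal coord 4 + (8)·λ' = -0.94427; -0.94427 ∈ [-1.1, -0.3) → IN Λ
#2 (-7,-8): internal coord -7 + (-8)·λ' = -2.05573; -2.05573 ∉ [-1.1, -0.3) → out
#3 (8,2): internal coord 8 + (2)·λ' = +6.76393; +6.76393 ∉ [-1.1, -0.3) → out
#4 (-6,-9): internal coord -6 + (-9)·λ' = -0.43769; -0.43769 ∈ [-1.1, -0.3) → IN Λ
#5 (7,4): internal coord 7 + (4)·λ' = +4.52786; +4.52786 ∉ [-1.1, -0.3) → out
#6 (-2,-2): internal coord -2 + (-2)·λ' = -0.76393; -0.76393 ∈ [-1.1, -0.3) → IN Λ
#7 (-10,-12): internal coord -10 + (-12)·λ' = -2.58359; -2.58359 ∉ [-1.1, -0.3) → out

1, 4, 6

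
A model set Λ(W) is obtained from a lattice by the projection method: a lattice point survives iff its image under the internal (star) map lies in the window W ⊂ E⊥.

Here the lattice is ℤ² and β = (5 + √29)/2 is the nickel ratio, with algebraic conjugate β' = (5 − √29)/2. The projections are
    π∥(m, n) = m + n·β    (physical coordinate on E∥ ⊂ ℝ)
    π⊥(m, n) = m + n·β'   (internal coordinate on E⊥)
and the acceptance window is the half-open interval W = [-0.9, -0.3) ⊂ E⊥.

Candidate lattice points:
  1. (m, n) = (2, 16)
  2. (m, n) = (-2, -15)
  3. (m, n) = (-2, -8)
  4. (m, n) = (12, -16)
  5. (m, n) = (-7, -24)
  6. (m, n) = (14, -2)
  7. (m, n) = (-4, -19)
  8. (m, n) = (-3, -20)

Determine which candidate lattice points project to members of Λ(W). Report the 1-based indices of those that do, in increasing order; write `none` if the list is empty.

3, 7

β' = (5−√29)/2 ≈ -0.19258.
candidate 1: (m,n)=(2,16) → π∥ = 2+16·β ≈ 85.08132, π⊥ = 2+16·β' ≈ -1.08132 ∉ [-0.9, -0.3) ⇒ out
candidate 2: (m,n)=(-2,-15) → π∥ = -2-15·β ≈ -79.88874, π⊥ = -2-15·β' ≈ 0.88874 ∉ [-0.9, -0.3) ⇒ out
candidate 3: (m,n)=(-2,-8) → π∥ = -2-8·β ≈ -43.54066, π⊥ = -2-8·β' ≈ -0.45934 ∈ [-0.9, -0.3) ⇒ IN Λ
candidate 4: (m,n)=(12,-16) → π∥ = 12-16·β ≈ -71.08132, π⊥ = 12-16·β' ≈ 15.08132 ∉ [-0.9, -0.3) ⇒ out
candidate 5: (m,n)=(-7,-24) → π∥ = -7-24·β ≈ -131.62198, π⊥ = -7-24·β' ≈ -2.37802 ∉ [-0.9, -0.3) ⇒ out
candidate 6: (m,n)=(14,-2) → π∥ = 14-2·β ≈ 3.61484, π⊥ = 14-2·β' ≈ 14.38516 ∉ [-0.9, -0.3) ⇒ out
candidate 7: (m,n)=(-4,-19) → π∥ = -4-19·β ≈ -102.65907, π⊥ = -4-19·β' ≈ -0.34093 ∈ [-0.9, -0.3) ⇒ IN Λ
candidate 8: (m,n)=(-3,-20) → π∥ = -3-20·β ≈ -106.85165, π⊥ = -3-20·β' ≈ 0.85165 ∉ [-0.9, -0.3) ⇒ out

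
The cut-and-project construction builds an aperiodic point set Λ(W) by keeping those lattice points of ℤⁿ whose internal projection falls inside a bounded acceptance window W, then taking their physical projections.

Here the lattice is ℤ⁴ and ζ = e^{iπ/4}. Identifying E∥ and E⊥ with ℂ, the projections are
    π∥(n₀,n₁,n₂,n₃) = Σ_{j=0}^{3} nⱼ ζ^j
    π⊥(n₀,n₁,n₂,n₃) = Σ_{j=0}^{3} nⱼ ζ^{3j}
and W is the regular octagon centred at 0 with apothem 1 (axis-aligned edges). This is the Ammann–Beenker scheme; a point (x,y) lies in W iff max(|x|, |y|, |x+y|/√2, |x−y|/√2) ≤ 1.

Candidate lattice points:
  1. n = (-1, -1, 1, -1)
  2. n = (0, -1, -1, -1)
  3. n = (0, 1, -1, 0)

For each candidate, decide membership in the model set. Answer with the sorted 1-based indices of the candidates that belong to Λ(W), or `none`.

2

π⊥(n) = n₀ + n₁ζ³ + n₂ζ⁶ + n₃ζ⁹ where ζ = e^{iπ/4}.
#1 (-1, -1, 1, -1): internal (-1.0000, -2.4142); octagon support 2.4142 vs apothem 1 → ∉ W
#2 (0, -1, -1, -1): internal (0.0000, -0.4142); octagon support 0.4142 vs apothem 1 → ∈ W
#3 (0, 1, -1, 0): internal (-0.7071, 1.7071); octagon support 1.7071 vs apothem 1 → ∉ W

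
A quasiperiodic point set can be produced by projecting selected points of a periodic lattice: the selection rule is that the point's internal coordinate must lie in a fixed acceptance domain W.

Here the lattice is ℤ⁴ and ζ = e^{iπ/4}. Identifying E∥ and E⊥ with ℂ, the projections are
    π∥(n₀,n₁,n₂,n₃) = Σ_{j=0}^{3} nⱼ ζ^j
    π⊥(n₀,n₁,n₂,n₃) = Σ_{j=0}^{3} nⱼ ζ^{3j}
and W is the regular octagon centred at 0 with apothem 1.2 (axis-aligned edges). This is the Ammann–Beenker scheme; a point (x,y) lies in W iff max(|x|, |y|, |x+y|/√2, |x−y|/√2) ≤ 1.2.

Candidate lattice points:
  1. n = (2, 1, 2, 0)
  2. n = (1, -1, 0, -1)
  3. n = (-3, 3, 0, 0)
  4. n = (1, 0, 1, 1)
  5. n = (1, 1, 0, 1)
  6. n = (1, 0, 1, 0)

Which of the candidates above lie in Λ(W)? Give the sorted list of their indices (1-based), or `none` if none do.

none

π⊥(n) = n₀ + n₁ζ³ + n₂ζ⁶ + n₃ζ⁹ where ζ = e^{iπ/4}.
#1 (2, 1, 2, 0): internal (1.2929, -1.2929); octagon support 1.8284 vs apothem 1.2 → ∉ W
#2 (1, -1, 0, -1): internal (1.0000, -1.4142); octagon support 1.7071 vs apothem 1.2 → ∉ W
#3 (-3, 3, 0, 0): internal (-5.1213, 2.1213); octagon support 5.1213 vs apothem 1.2 → ∉ W
#4 (1, 0, 1, 1): internal (1.7071, -0.2929); octagon support 1.7071 vs apothem 1.2 → ∉ W
#5 (1, 1, 0, 1): internal (1.0000, 1.4142); octagon support 1.7071 vs apothem 1.2 → ∉ W
#6 (1, 0, 1, 0): internal (1.0000, -1.0000); octagon support 1.4142 vs apothem 1.2 → ∉ W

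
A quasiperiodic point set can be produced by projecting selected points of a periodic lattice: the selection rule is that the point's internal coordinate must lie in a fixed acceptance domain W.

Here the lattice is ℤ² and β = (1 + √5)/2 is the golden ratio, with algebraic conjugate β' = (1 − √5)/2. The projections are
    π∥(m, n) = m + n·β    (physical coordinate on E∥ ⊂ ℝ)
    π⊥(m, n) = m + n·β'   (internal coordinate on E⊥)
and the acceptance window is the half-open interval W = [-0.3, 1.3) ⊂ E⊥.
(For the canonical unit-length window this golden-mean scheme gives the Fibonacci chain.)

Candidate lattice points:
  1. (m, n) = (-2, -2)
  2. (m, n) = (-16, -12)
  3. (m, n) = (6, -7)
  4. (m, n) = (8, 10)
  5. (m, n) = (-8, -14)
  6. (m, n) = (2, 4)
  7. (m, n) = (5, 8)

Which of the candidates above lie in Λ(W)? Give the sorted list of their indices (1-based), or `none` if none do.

β' = (1−√5)/2 ≈ -0.61803.
#1 (-2,-2): internal coord -2 + (-2)·β' = -0.76393; -0.76393 ∉ [-0.3, 1.3) → out
#2 (-16,-12): internal coord -16 + (-12)·β' = -8.58359; -8.58359 ∉ [-0.3, 1.3) → out
#3 (6,-7): internal coord 6 + (-7)·β' = +10.32624; +10.32624 ∉ [-0.3, 1.3) → out
#4 (8,10): internal coord 8 + (10)·β' = +1.81966; +1.81966 ∉ [-0.3, 1.3) → out
#5 (-8,-14): internal coord -8 + (-14)·β' = +0.65248; +0.65248 ∈ [-0.3, 1.3) → IN Λ
#6 (2,4): internal coord 2 + (4)·β' = -0.47214; -0.47214 ∉ [-0.3, 1.3) → out
#7 (5,8): internal coord 5 + (8)·β' = +0.05573; +0.05573 ∈ [-0.3, 1.3) → IN Λ

5, 7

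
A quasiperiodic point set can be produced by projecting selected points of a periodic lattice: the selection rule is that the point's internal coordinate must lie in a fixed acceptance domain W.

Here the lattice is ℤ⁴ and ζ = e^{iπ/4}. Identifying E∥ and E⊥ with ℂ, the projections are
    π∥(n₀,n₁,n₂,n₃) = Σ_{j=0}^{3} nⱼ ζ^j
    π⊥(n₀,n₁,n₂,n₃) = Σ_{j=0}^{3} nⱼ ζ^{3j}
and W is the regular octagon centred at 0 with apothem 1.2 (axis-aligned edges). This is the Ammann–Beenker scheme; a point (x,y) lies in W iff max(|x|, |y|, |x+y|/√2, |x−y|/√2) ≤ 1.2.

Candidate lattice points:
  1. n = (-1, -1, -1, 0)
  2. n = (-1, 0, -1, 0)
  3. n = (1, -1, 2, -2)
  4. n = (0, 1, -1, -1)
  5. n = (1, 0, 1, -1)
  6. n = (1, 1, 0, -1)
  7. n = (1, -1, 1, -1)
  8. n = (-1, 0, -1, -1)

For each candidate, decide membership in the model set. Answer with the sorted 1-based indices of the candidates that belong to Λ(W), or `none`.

π⊥(n) = n₀ + n₁ζ³ + n₂ζ⁶ + n₃ζ⁹ where ζ = e^{iπ/4}.
#1 (-1, -1, -1, 0): internal (-0.29289, 0.29289); octagon support 0.41421 vs apothem 1.2 → ∈ W
#2 (-1, 0, -1, 0): internal (-1.00000, 1.00000); octagon support 1.41421 vs apothem 1.2 → ∉ W
#3 (1, -1, 2, -2): internal (0.29289, -4.12132); octagon support 4.12132 vs apothem 1.2 → ∉ W
#4 (0, 1, -1, -1): internal (-1.41421, 1.00000); octagon support 1.70711 vs apothem 1.2 → ∉ W
#5 (1, 0, 1, -1): internal (0.29289, -1.70711); octagon support 1.70711 vs apothem 1.2 → ∉ W
#6 (1, 1, 0, -1): internal (-0.41421, 0.00000); octagon support 0.41421 vs apothem 1.2 → ∈ W
#7 (1, -1, 1, -1): internal (1.00000, -2.41421); octagon support 2.41421 vs apothem 1.2 → ∉ W
#8 (-1, 0, -1, -1): internal (-1.70711, 0.29289); octagon support 1.70711 vs apothem 1.2 → ∉ W

1, 6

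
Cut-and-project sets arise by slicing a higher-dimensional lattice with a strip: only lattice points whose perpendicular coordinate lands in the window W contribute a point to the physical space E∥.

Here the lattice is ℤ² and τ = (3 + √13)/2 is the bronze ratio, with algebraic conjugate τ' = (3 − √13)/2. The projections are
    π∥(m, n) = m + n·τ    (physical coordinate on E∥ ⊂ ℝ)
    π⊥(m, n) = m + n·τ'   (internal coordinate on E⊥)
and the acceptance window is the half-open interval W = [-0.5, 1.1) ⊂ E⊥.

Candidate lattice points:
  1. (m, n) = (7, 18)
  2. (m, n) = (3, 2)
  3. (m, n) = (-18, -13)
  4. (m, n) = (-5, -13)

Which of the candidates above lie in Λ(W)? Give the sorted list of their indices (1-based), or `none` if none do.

none

Numerically τ ≈ 3.302776 and τ' = −1/τ ≈ -0.302776.
[1] lift (7,18): star map gives 1.550039; window check -0.5 ≤ 1.550039 < 1.1 is false → out
[2] lift (3,2): star map gives 2.394449; window check -0.5 ≤ 2.394449 < 1.1 is false → out
[3] lift (-18,-13): star map gives -14.063917; window check -0.5 ≤ -14.063917 < 1.1 is false → out
[4] lift (-5,-13): star map gives -1.063917; window check -0.5 ≤ -1.063917 < 1.1 is false → out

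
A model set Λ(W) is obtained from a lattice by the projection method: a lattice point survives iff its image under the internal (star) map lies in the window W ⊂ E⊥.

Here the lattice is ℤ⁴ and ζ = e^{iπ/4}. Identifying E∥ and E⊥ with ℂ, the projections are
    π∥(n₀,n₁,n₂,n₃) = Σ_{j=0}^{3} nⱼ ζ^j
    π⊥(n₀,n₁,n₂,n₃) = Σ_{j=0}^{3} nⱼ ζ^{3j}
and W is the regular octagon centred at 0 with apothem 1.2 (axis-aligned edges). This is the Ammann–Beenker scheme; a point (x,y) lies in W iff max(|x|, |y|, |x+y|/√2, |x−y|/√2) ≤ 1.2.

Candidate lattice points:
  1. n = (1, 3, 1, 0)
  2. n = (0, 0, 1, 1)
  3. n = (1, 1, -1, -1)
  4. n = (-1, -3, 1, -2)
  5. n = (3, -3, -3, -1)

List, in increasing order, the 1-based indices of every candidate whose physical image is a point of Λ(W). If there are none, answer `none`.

Internal map: ζ^{3j} for j=0..3 gives (1,0), (−√2/2,√2/2), (0,−1), (√2/2,√2/2).
candidate 1: n = (1, 3, 1, 0) → π⊥ ≈ (-1.121320, +1.121320); max(|x|,|y|,|x±y|/√2) = 1.585786 > 1.2 ⇒ ∉ W
candidate 2: n = (0, 0, 1, 1) → π⊥ ≈ (+0.707107, -0.292893); max(|x|,|y|,|x±y|/√2) = 0.707107 ≤ 1.2 ⇒ ∈ W
candidate 3: n = (1, 1, -1, -1) → π⊥ ≈ (-0.414214, +1.000000); max(|x|,|y|,|x±y|/√2) = 1.000000 ≤ 1.2 ⇒ ∈ W
candidate 4: n = (-1, -3, 1, -2) → π⊥ ≈ (-0.292893, -4.535534); max(|x|,|y|,|x±y|/√2) = 4.535534 > 1.2 ⇒ ∉ W
candidate 5: n = (3, -3, -3, -1) → π⊥ ≈ (+4.414214, +0.171573); max(|x|,|y|,|x±y|/√2) = 4.414214 > 1.2 ⇒ ∉ W

2, 3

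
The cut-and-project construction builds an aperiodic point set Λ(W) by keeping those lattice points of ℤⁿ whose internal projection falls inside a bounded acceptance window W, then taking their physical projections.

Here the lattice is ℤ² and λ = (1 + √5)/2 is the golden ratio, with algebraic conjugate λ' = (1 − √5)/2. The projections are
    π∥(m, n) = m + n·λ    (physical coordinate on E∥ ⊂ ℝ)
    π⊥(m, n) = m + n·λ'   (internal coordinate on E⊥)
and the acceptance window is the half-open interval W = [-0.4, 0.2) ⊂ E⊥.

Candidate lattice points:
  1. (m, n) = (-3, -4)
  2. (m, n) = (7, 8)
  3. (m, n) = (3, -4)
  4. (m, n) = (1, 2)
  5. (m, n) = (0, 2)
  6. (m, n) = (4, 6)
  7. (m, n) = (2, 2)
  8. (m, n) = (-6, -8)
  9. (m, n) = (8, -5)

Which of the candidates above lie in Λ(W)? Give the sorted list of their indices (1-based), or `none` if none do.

Compute λ' = (1−√5)/2 = -0.618034, so π⊥(m,n) = m -0.618034·n.
[1] lift (-3,-4): star map gives -0.527864; window check -0.4 ≤ -0.527864 < 0.2 is false → out
[2] lift (7,8): star map gives 2.055728; window check -0.4 ≤ 2.055728 < 0.2 is false → out
[3] lift (3,-4): star map gives 5.472136; window check -0.4 ≤ 5.472136 < 0.2 is false → out
[4] lift (1,2): star map gives -0.236068; window check -0.4 ≤ -0.236068 < 0.2 is true → IN Λ
[5] lift (0,2): star map gives -1.236068; window check -0.4 ≤ -1.236068 < 0.2 is false → out
[6] lift (4,6): star map gives 0.291796; window check -0.4 ≤ 0.291796 < 0.2 is false → out
[7] lift (2,2): star map gives 0.763932; window check -0.4 ≤ 0.763932 < 0.2 is false → out
[8] lift (-6,-8): star map gives -1.055728; window check -0.4 ≤ -1.055728 < 0.2 is false → out
[9] lift (8,-5): star map gives 11.090170; window check -0.4 ≤ 11.090170 < 0.2 is false → out

4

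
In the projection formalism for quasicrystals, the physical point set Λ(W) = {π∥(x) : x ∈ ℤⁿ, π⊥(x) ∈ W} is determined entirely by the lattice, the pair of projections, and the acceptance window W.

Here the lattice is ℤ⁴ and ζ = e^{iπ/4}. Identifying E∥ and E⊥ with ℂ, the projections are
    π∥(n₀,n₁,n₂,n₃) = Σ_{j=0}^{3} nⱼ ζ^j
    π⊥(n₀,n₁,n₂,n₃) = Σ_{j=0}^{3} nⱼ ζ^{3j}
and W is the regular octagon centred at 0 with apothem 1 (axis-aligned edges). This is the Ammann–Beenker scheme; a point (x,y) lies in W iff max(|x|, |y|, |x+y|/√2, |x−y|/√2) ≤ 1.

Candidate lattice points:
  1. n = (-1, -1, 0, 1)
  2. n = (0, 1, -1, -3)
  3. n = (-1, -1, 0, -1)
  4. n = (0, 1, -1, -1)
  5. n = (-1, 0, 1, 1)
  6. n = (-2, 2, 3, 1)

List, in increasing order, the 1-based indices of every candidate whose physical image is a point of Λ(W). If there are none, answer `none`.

1, 5

With ζ = e^{iπ/4} the internal vectors are ζ^0,ζ^3,ζ^6,ζ^9.
candidate 1: n = (-1, -1, 0, 1) → π⊥ ≈ (+0.414214, +0.000000); max(|x|,|y|,|x±y|/√2) = 0.414214 ≤ 1 ⇒ ∈ W
candidate 2: n = (0, 1, -1, -3) → π⊥ ≈ (-2.828427, -0.414214); max(|x|,|y|,|x±y|/√2) = 2.828427 > 1 ⇒ ∉ W
candidate 3: n = (-1, -1, 0, -1) → π⊥ ≈ (-1.000000, -1.414214); max(|x|,|y|,|x±y|/√2) = 1.707107 > 1 ⇒ ∉ W
candidate 4: n = (0, 1, -1, -1) → π⊥ ≈ (-1.414214, +1.000000); max(|x|,|y|,|x±y|/√2) = 1.707107 > 1 ⇒ ∉ W
candidate 5: n = (-1, 0, 1, 1) → π⊥ ≈ (-0.292893, -0.292893); max(|x|,|y|,|x±y|/√2) = 0.414214 ≤ 1 ⇒ ∈ W
candidate 6: n = (-2, 2, 3, 1) → π⊥ ≈ (-2.707107, -0.878680); max(|x|,|y|,|x±y|/√2) = 2.707107 > 1 ⇒ ∉ W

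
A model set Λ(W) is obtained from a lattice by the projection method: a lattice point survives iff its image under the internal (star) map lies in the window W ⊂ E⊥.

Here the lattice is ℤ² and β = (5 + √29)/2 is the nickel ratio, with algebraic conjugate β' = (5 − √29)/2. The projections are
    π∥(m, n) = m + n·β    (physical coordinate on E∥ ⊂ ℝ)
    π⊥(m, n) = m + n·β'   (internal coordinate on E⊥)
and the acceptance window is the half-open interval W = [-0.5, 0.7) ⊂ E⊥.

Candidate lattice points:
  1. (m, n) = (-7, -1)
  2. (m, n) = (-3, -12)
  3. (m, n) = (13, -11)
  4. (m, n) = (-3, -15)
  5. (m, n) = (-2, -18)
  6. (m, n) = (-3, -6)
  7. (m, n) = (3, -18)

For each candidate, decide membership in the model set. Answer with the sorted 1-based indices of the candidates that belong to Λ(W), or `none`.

4

Numerically β ≈ 5.19258 and β' = −1/β ≈ -0.19258.
#1 (-7,-1): internal coord -7 + (-1)·β' = -6.80742; -6.80742 ∉ [-0.5, 0.7) → out
#2 (-3,-12): internal coord -3 + (-12)·β' = -0.68901; -0.68901 ∉ [-0.5, 0.7) → out
#3 (13,-11): internal coord 13 + (-11)·β' = +15.11841; +15.11841 ∉ [-0.5, 0.7) → out
#4 (-3,-15): internal coord -3 + (-15)·β' = -0.11126; -0.11126 ∈ [-0.5, 0.7) → IN Λ
#5 (-2,-18): internal coord -2 + (-18)·β' = +1.46648; +1.46648 ∉ [-0.5, 0.7) → out
#6 (-3,-6): internal coord -3 + (-6)·β' = -1.84451; -1.84451 ∉ [-0.5, 0.7) → out
#7 (3,-18): internal coord 3 + (-18)·β' = +6.46648; +6.46648 ∉ [-0.5, 0.7) → out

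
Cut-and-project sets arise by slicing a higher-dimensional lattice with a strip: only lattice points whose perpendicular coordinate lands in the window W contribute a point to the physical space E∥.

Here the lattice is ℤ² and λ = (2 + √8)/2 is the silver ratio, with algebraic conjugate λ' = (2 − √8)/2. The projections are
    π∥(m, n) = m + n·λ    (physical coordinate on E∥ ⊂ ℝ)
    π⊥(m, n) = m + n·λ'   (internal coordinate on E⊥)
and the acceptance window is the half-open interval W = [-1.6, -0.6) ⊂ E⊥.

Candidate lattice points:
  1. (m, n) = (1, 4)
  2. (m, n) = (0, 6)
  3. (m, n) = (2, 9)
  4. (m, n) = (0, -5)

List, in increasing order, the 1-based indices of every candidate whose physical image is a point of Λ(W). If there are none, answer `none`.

Compute λ' = (2−√8)/2 = -0.41421, so π⊥(m,n) = m -0.41421·n.
#1 (1,4): internal coord 1 + (4)·λ' = -0.65685; -0.65685 ∈ [-1.6, -0.6) → IN Λ
#2 (0,6): internal coord 0 + (6)·λ' = -2.48528; -2.48528 ∉ [-1.6, -0.6) → out
#3 (2,9): internal coord 2 + (9)·λ' = -1.72792; -1.72792 ∉ [-1.6, -0.6) → out
#4 (0,-5): internal coord 0 + (-5)·λ' = +2.07107; +2.07107 ∉ [-1.6, -0.6) → out

1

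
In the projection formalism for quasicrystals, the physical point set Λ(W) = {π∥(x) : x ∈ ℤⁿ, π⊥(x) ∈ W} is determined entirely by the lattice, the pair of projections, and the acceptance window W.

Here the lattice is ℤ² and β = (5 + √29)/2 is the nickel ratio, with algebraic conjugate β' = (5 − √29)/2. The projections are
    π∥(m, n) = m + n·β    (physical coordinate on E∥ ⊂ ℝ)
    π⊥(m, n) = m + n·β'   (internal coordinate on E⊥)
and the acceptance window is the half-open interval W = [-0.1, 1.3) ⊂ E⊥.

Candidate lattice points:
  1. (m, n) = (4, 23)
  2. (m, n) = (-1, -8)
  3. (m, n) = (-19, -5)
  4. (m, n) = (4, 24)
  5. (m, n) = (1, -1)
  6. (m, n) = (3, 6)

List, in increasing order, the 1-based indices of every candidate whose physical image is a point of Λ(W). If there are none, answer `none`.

2, 5

Compute β' = (5−√29)/2 = -0.1926, so π⊥(m,n) = m -0.1926·n.
[1] lift (4,23): star map gives -0.4294; window check -0.1 ≤ -0.4294 < 1.3 is false → out
[2] lift (-1,-8): star map gives 0.5407; window check -0.1 ≤ 0.5407 < 1.3 is true → IN Λ
[3] lift (-19,-5): star map gives -18.0371; window check -0.1 ≤ -18.0371 < 1.3 is false → out
[4] lift (4,24): star map gives -0.6220; window check -0.1 ≤ -0.6220 < 1.3 is false → out
[5] lift (1,-1): star map gives 1.1926; window check -0.1 ≤ 1.1926 < 1.3 is true → IN Λ
[6] lift (3,6): star map gives 1.8445; window check -0.1 ≤ 1.8445 < 1.3 is false → out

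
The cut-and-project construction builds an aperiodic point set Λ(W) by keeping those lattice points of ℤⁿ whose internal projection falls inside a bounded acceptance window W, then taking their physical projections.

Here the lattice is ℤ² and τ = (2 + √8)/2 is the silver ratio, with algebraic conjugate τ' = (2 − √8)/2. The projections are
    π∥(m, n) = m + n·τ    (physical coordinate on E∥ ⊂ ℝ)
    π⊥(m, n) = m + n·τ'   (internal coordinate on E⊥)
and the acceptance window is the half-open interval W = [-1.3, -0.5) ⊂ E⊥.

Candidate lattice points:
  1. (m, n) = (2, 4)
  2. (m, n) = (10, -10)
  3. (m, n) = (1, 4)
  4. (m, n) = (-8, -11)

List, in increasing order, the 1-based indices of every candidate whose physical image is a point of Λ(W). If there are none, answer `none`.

Compute τ' = (2−√8)/2 = -0.41421, so π⊥(m,n) = m -0.41421·n.
candidate 1: (m,n)=(2,4) → π∥ = 2+4·τ ≈ 11.65685, π⊥ = 2+4·τ' ≈ 0.34315 ∉ [-1.3, -0.5) ⇒ out
candidate 2: (m,n)=(10,-10) → π∥ = 10-10·τ ≈ -14.14214, π⊥ = 10-10·τ' ≈ 14.14214 ∉ [-1.3, -0.5) ⇒ out
candidate 3: (m,n)=(1,4) → π∥ = 1+4·τ ≈ 10.65685, π⊥ = 1+4·τ' ≈ -0.65685 ∈ [-1.3, -0.5) ⇒ IN Λ
candidate 4: (m,n)=(-8,-11) → π∥ = -8-11·τ ≈ -34.55635, π⊥ = -8-11·τ' ≈ -3.44365 ∉ [-1.3, -0.5) ⇒ out

3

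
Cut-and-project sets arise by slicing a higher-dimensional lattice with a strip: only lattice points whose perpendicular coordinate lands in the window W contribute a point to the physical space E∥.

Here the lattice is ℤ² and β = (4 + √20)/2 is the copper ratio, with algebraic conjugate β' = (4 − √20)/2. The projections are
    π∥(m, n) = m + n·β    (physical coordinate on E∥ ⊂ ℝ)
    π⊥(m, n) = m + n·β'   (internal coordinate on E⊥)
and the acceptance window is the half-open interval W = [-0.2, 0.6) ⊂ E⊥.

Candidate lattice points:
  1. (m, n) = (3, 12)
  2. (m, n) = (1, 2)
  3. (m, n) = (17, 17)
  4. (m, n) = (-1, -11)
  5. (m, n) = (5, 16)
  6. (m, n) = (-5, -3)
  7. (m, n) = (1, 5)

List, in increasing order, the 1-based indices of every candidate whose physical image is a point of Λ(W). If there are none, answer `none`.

Compute β' = (4−√20)/2 = -0.2361, so π⊥(m,n) = m -0.2361·n.
[1] lift (3,12): star map gives 0.1672; window check -0.2 ≤ 0.1672 < 0.6 is true → IN Λ
[2] lift (1,2): star map gives 0.5279; window check -0.2 ≤ 0.5279 < 0.6 is true → IN Λ
[3] lift (17,17): star map gives 12.9868; window check -0.2 ≤ 12.9868 < 0.6 is false → out
[4] lift (-1,-11): star map gives 1.5967; window check -0.2 ≤ 1.5967 < 0.6 is false → out
[5] lift (5,16): star map gives 1.2229; window check -0.2 ≤ 1.2229 < 0.6 is false → out
[6] lift (-5,-3): star map gives -4.2918; window check -0.2 ≤ -4.2918 < 0.6 is false → out
[7] lift (1,5): star map gives -0.1803; window check -0.2 ≤ -0.1803 < 0.6 is true → IN Λ

1, 2, 7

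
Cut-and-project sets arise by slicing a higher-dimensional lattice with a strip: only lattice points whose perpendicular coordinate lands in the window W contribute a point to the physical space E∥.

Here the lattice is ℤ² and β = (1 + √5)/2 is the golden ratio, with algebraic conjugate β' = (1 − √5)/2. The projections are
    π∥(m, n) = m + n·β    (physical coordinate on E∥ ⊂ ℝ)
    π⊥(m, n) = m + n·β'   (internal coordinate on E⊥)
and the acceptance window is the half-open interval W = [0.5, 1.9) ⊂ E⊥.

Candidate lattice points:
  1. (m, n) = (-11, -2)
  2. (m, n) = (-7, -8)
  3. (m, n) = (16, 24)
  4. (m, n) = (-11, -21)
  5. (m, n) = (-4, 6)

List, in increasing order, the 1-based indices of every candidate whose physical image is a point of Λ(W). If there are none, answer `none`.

Numerically β ≈ 1.6180 and β' = −1/β ≈ -0.6180.
#1 (-11,-2): internal coord -11 + (-2)·β' = -9.7639; -9.7639 ∉ [0.5, 1.9) → out
#2 (-7,-8): internal coord -7 + (-8)·β' = -2.0557; -2.0557 ∉ [0.5, 1.9) → out
#3 (16,24): internal coord 16 + (24)·β' = +1.1672; +1.1672 ∈ [0.5, 1.9) → IN Λ
#4 (-11,-21): internal coord -11 + (-21)·β' = +1.9787; +1.9787 ∉ [0.5, 1.9) → out
#5 (-4,6): internal coord -4 + (6)·β' = -7.7082; -7.7082 ∉ [0.5, 1.9) → out

3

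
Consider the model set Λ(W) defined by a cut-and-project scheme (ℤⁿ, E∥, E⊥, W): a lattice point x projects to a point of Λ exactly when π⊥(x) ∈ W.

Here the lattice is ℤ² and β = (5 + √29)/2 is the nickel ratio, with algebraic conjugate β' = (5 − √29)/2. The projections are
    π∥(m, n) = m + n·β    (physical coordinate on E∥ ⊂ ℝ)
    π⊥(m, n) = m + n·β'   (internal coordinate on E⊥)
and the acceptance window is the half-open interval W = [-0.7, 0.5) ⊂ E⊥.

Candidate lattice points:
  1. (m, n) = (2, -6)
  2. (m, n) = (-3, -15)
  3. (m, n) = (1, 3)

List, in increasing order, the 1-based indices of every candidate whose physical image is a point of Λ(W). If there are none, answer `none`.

β' = (5−√29)/2 ≈ -0.19258.
#1 (2,-6): internal coord 2 + (-6)·β' = +3.15549; +3.15549 ∉ [-0.7, 0.5) → out
#2 (-3,-15): internal coord -3 + (-15)·β' = -0.11126; -0.11126 ∈ [-0.7, 0.5) → IN Λ
#3 (1,3): internal coord 1 + (3)·β' = +0.42225; +0.42225 ∈ [-0.7, 0.5) → IN Λ

2, 3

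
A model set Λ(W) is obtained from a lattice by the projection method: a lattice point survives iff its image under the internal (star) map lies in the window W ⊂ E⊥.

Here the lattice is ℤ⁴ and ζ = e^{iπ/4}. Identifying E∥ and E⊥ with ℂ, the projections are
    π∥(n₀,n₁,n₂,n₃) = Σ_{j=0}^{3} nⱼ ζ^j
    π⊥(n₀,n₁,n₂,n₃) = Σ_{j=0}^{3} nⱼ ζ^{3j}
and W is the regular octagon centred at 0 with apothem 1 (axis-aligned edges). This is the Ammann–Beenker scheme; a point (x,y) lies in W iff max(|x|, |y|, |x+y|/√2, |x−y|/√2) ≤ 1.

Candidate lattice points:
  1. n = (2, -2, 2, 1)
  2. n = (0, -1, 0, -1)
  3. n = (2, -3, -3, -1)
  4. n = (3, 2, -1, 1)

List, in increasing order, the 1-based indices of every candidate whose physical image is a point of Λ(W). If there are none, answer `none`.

Internal map: ζ^{3j} for j=0..3 gives (1,0), (−√2/2,√2/2), (0,−1), (√2/2,√2/2).
#1 (2, -2, 2, 1): internal (4.12132, -2.70711); octagon support 4.82843 vs apothem 1 → ∉ W
#2 (0, -1, 0, -1): internal (0.00000, -1.41421); octagon support 1.41421 vs apothem 1 → ∉ W
#3 (2, -3, -3, -1): internal (3.41421, 0.17157); octagon support 3.41421 vs apothem 1 → ∉ W
#4 (3, 2, -1, 1): internal (2.29289, 3.12132); octagon support 3.82843 vs apothem 1 → ∉ W

none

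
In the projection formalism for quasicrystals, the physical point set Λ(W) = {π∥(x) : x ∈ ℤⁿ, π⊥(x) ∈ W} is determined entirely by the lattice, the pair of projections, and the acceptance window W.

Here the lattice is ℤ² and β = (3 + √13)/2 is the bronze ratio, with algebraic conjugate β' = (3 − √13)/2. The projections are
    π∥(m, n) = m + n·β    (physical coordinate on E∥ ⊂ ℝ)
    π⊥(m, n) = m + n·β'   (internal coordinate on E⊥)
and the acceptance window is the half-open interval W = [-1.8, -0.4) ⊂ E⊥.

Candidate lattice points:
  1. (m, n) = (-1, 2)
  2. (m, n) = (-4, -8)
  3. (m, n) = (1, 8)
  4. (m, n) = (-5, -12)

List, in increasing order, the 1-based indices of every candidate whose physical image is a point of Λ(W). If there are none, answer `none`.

1, 2, 3, 4

β' = (3−√13)/2 ≈ -0.30278.
[1] lift (-1,2): star map gives -1.60555; window check -1.8 ≤ -1.60555 < -0.4 is true → IN Λ
[2] lift (-4,-8): star map gives -1.57779; window check -1.8 ≤ -1.57779 < -0.4 is true → IN Λ
[3] lift (1,8): star map gives -1.42221; window check -1.8 ≤ -1.42221 < -0.4 is true → IN Λ
[4] lift (-5,-12): star map gives -1.36669; window check -1.8 ≤ -1.36669 < -0.4 is true → IN Λ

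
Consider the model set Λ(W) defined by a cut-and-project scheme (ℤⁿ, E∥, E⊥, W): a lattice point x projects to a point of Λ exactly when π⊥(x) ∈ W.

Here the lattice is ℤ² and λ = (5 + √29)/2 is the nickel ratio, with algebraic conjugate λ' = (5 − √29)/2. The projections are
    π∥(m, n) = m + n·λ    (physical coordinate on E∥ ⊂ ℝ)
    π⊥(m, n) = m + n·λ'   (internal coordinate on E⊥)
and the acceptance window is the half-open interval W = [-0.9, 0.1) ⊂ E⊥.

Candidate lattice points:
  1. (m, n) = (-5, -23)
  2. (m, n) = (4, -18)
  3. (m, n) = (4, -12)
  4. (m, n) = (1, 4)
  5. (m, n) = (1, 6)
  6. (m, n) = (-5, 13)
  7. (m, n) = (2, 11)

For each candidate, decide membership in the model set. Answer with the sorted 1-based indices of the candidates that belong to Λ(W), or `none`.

Compute λ' = (5−√29)/2 = -0.192582, so π⊥(m,n) = m -0.192582·n.
[1] lift (-5,-23): star map gives -0.570605; window check -0.9 ≤ -0.570605 < 0.1 is true → IN Λ
[2] lift (4,-18): star map gives 7.466483; window check -0.9 ≤ 7.466483 < 0.1 is false → out
[3] lift (4,-12): star map gives 6.310989; window check -0.9 ≤ 6.310989 < 0.1 is false → out
[4] lift (1,4): star map gives 0.229670; window check -0.9 ≤ 0.229670 < 0.1 is false → out
[5] lift (1,6): star map gives -0.155494; window check -0.9 ≤ -0.155494 < 0.1 is true → IN Λ
[6] lift (-5,13): star map gives -7.503571; window check -0.9 ≤ -7.503571 < 0.1 is false → out
[7] lift (2,11): star map gives -0.118406; window check -0.9 ≤ -0.118406 < 0.1 is true → IN Λ

1, 5, 7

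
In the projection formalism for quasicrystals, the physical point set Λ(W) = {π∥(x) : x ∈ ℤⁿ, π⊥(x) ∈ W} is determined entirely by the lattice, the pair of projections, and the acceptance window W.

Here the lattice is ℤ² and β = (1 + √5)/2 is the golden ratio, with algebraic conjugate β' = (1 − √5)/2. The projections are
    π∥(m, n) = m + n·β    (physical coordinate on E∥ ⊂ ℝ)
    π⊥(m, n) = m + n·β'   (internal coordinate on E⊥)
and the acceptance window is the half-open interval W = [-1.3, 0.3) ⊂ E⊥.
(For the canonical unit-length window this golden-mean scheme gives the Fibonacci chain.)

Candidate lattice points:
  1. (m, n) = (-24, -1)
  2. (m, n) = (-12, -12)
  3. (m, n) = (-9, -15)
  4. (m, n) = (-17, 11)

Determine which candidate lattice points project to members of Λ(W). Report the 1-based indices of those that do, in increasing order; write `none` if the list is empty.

3

Numerically β ≈ 1.618034 and β' = −1/β ≈ -0.618034.
#1 (-24,-1): internal coord -24 + (-1)·β' = -23.381966; -23.381966 ∉ [-1.3, 0.3) → out
#2 (-12,-12): internal coord -12 + (-12)·β' = -4.583592; -4.583592 ∉ [-1.3, 0.3) → out
#3 (-9,-15): internal coord -9 + (-15)·β' = +0.270510; +0.270510 ∈ [-1.3, 0.3) → IN Λ
#4 (-17,11): internal coord -17 + (11)·β' = -23.798374; -23.798374 ∉ [-1.3, 0.3) → out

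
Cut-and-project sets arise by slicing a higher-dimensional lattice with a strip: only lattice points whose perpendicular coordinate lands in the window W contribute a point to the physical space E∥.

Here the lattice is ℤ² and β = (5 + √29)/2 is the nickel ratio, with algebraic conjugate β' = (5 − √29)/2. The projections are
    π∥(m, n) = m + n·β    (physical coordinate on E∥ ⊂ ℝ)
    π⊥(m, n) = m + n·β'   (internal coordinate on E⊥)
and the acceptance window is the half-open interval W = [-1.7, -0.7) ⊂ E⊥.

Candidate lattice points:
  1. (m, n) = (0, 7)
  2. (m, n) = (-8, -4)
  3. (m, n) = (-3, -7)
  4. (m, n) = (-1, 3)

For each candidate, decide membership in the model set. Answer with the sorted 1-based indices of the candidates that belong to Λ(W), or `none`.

1, 3, 4

β' = (5−√29)/2 ≈ -0.19258.
#1 (0,7): internal coord 0 + (7)·β' = -1.34808; -1.34808 ∈ [-1.7, -0.7) → IN Λ
#2 (-8,-4): internal coord -8 + (-4)·β' = -7.22967; -7.22967 ∉ [-1.7, -0.7) → out
#3 (-3,-7): internal coord -3 + (-7)·β' = -1.65192; -1.65192 ∈ [-1.7, -0.7) → IN Λ
#4 (-1,3): internal coord -1 + (3)·β' = -1.57775; -1.57775 ∈ [-1.7, -0.7) → IN Λ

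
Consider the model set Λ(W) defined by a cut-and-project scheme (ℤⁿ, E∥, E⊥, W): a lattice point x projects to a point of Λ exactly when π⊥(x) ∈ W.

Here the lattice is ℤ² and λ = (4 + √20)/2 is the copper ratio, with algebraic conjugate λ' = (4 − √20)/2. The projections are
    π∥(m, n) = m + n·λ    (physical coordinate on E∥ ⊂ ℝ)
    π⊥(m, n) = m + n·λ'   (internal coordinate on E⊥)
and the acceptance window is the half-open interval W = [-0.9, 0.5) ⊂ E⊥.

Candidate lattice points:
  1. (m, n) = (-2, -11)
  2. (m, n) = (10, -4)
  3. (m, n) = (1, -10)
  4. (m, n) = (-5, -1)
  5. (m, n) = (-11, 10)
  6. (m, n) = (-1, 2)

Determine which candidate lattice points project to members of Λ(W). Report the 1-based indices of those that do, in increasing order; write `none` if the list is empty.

Numerically λ ≈ 4.23607 and λ' = −1/λ ≈ -0.23607.
[1] lift (-2,-11): star map gives 0.59675; window check -0.9 ≤ 0.59675 < 0.5 is false → out
[2] lift (10,-4): star map gives 10.94427; window check -0.9 ≤ 10.94427 < 0.5 is false → out
[3] lift (1,-10): star map gives 3.36068; window check -0.9 ≤ 3.36068 < 0.5 is false → out
[4] lift (-5,-1): star map gives -4.76393; window check -0.9 ≤ -4.76393 < 0.5 is false → out
[5] lift (-11,10): star map gives -13.36068; window check -0.9 ≤ -13.36068 < 0.5 is false → out
[6] lift (-1,2): star map gives -1.47214; window check -0.9 ≤ -1.47214 < 0.5 is false → out

none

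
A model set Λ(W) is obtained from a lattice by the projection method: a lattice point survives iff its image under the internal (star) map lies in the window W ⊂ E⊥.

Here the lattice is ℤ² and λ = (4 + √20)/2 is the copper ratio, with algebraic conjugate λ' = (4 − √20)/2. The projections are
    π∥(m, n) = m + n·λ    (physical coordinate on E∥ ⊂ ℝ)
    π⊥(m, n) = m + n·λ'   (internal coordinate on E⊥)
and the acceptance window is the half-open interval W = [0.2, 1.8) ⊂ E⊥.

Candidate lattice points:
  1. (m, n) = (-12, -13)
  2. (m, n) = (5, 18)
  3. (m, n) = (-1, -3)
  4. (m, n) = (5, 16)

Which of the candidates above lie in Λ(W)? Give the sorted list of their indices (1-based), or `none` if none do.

Numerically λ ≈ 4.236068 and λ' = −1/λ ≈ -0.236068.
candidate 1: (m,n)=(-12,-13) → π∥ = -12-13·λ ≈ -67.068884, π⊥ = -12-13·λ' ≈ -8.931116 ∉ [0.2, 1.8) ⇒ out
candidate 2: (m,n)=(5,18) → π∥ = 5+18·λ ≈ 81.249224, π⊥ = 5+18·λ' ≈ 0.750776 ∈ [0.2, 1.8) ⇒ IN Λ
candidate 3: (m,n)=(-1,-3) → π∥ = -1-3·λ ≈ -13.708204, π⊥ = -1-3·λ' ≈ -0.291796 ∉ [0.2, 1.8) ⇒ out
candidate 4: (m,n)=(5,16) → π∥ = 5+16·λ ≈ 72.777088, π⊥ = 5+16·λ' ≈ 1.222912 ∈ [0.2, 1.8) ⇒ IN Λ

2, 4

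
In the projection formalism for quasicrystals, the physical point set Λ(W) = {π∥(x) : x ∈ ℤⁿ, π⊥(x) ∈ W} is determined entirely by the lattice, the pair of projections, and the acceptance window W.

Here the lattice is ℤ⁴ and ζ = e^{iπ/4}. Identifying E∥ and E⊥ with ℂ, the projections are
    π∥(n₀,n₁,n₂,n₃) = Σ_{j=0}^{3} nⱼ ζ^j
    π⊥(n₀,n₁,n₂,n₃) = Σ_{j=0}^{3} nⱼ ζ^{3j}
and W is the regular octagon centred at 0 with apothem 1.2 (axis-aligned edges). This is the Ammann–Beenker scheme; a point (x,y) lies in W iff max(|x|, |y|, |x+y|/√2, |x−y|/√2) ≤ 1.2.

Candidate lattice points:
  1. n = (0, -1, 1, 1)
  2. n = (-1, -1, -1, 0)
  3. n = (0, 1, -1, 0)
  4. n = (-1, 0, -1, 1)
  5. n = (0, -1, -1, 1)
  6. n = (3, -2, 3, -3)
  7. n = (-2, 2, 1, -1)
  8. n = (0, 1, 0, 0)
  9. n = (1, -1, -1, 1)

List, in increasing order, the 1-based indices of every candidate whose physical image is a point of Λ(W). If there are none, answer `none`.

With ζ = e^{iπ/4} the internal vectors are ζ^0,ζ^3,ζ^6,ζ^9.
candidate 1: n = (0, -1, 1, 1) → π⊥ ≈ (+1.414214, -1.000000); max(|x|,|y|,|x±y|/√2) = 1.707107 > 1.2 ⇒ ∉ W
candidate 2: n = (-1, -1, -1, 0) → π⊥ ≈ (-0.292893, +0.292893); max(|x|,|y|,|x±y|/√2) = 0.414214 ≤ 1.2 ⇒ ∈ W
candidate 3: n = (0, 1, -1, 0) → π⊥ ≈ (-0.707107, +1.707107); max(|x|,|y|,|x±y|/√2) = 1.707107 > 1.2 ⇒ ∉ W
candidate 4: n = (-1, 0, -1, 1) → π⊥ ≈ (-0.292893, +1.707107); max(|x|,|y|,|x±y|/√2) = 1.707107 > 1.2 ⇒ ∉ W
candidate 5: n = (0, -1, -1, 1) → π⊥ ≈ (+1.414214, +1.000000); max(|x|,|y|,|x±y|/√2) = 1.707107 > 1.2 ⇒ ∉ W
candidate 6: n = (3, -2, 3, -3) → π⊥ ≈ (+2.292893, -6.535534); max(|x|,|y|,|x±y|/√2) = 6.535534 > 1.2 ⇒ ∉ W
candidate 7: n = (-2, 2, 1, -1) → π⊥ ≈ (-4.121320, -0.292893); max(|x|,|y|,|x±y|/√2) = 4.121320 > 1.2 ⇒ ∉ W
candidate 8: n = (0, 1, 0, 0) → π⊥ ≈ (-0.707107, +0.707107); max(|x|,|y|,|x±y|/√2) = 1.000000 ≤ 1.2 ⇒ ∈ W
candidate 9: n = (1, -1, -1, 1) → π⊥ ≈ (+2.414214, +1.000000); max(|x|,|y|,|x±y|/√2) = 2.414214 > 1.2 ⇒ ∉ W

2, 8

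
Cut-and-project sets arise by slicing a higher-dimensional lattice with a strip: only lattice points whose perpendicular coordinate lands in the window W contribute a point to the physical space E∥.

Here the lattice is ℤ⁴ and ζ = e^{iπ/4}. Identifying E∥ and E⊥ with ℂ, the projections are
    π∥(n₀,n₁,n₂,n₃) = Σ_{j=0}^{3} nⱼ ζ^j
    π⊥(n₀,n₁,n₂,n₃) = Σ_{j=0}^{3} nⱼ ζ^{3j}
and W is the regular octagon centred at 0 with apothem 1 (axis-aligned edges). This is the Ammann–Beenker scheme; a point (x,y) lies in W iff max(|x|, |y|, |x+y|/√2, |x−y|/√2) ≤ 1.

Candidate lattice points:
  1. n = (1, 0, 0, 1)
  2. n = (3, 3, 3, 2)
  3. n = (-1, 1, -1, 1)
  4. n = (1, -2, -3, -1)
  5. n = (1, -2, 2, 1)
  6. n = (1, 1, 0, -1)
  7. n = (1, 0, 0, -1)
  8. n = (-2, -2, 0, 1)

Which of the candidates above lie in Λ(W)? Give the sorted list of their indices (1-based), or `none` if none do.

Internal map: ζ^{3j} for j=0..3 gives (1,0), (−√2/2,√2/2), (0,−1), (√2/2,√2/2).
#1 (1, 0, 0, 1): internal (1.7071, 0.7071); octagon support 1.7071 vs apothem 1 → ∉ W
#2 (3, 3, 3, 2): internal (2.2929, 0.5355); octagon support 2.2929 vs apothem 1 → ∉ W
#3 (-1, 1, -1, 1): internal (-1.0000, 2.4142); octagon support 2.4142 vs apothem 1 → ∉ W
#4 (1, -2, -3, -1): internal (1.7071, 0.8787); octagon support 1.8284 vs apothem 1 → ∉ W
#5 (1, -2, 2, 1): internal (3.1213, -2.7071); octagon support 4.1213 vs apothem 1 → ∉ W
#6 (1, 1, 0, -1): internal (-0.4142, 0.0000); octagon support 0.4142 vs apothem 1 → ∈ W
#7 (1, 0, 0, -1): internal (0.2929, -0.7071); octagon support 0.7071 vs apothem 1 → ∈ W
#8 (-2, -2, 0, 1): internal (0.1213, -0.7071); octagon support 0.7071 vs apothem 1 → ∈ W

6, 7, 8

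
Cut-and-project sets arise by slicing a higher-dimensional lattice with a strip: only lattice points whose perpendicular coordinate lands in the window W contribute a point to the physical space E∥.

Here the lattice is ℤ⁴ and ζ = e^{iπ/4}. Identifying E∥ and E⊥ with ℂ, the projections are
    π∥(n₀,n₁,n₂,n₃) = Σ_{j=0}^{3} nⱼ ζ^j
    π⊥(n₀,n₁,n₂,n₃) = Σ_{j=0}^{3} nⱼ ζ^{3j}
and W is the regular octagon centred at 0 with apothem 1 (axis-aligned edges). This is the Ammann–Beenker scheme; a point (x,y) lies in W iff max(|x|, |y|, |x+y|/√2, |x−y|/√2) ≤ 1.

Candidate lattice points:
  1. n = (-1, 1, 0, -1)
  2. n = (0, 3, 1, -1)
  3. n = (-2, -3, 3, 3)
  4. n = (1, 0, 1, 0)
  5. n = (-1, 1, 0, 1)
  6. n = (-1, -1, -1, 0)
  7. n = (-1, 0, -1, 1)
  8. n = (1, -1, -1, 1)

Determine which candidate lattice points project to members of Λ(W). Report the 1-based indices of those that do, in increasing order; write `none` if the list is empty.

With ζ = e^{iπ/4} the internal vectors are ζ^0,ζ^3,ζ^6,ζ^9.
#1 (-1, 1, 0, -1): internal (-2.414214, 0.000000); octagon support 2.414214 vs apothem 1 → ∉ W
#2 (0, 3, 1, -1): internal (-2.828427, 0.414214); octagon support 2.828427 vs apothem 1 → ∉ W
#3 (-2, -3, 3, 3): internal (2.242641, -3.000000); octagon support 3.707107 vs apothem 1 → ∉ W
#4 (1, 0, 1, 0): internal (1.000000, -1.000000); octagon support 1.414214 vs apothem 1 → ∉ W
#5 (-1, 1, 0, 1): internal (-1.000000, 1.414214); octagon support 1.707107 vs apothem 1 → ∉ W
#6 (-1, -1, -1, 0): internal (-0.292893, 0.292893); octagon support 0.414214 vs apothem 1 → ∈ W
#7 (-1, 0, -1, 1): internal (-0.292893, 1.707107); octagon support 1.707107 vs apothem 1 → ∉ W
#8 (1, -1, -1, 1): internal (2.414214, 1.000000); octagon support 2.414214 vs apothem 1 → ∉ W

6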